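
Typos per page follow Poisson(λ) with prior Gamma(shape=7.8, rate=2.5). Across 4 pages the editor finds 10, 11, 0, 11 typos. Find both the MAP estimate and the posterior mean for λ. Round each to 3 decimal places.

Σ counts = 32. Posterior: Gamma(shape = 7.8+32 = 39.8, rate = 2.5+4 = 6.5).
Mode = (α−1)/β = 38.8/6.5 = 5.969.
Mean = α/β = 39.8/6.5 = 6.123.
Right-skewed posterior ⇒ mode < mean.

MAP = 5.969; posterior mean = 6.123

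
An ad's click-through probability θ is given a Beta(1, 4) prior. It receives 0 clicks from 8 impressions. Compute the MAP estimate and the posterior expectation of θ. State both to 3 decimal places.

MAP = 0.000; posterior mean = 0.077

Posterior: Beta(1+0, 4+8) = Beta(1, 12).
Since α = 1 ≤ 1 and β > 1, the Beta density is monotone decreasing on [0,1]; the mode is at 0.
Mean = 1/(1+12) = 0.077.
The mean is pulled above the mode by the posterior's right skew.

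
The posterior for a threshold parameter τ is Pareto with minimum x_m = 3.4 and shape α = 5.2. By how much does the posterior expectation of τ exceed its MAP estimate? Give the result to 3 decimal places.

0.810

The Pareto density is strictly decreasing on [x_m, ∞), so the mode is x_m = 3.400.
Mean = α·x_m/(α−1) = 5.2·3.4/4.2 = 4.210.
Difference = 4.210 − 3.400 = 0.810.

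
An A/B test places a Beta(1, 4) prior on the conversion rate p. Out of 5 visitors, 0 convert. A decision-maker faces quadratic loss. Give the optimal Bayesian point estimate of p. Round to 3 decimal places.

Posterior: Beta(1+0, 4+5) = Beta(1, 9).
Since α = 1 ≤ 1 and β > 1, the Beta density is monotone decreasing on [0,1]; the mode is at 0.
Mean = 1/(1+9) = 0.100.
Quadratic loss ⇒ the optimal estimator is the posterior mean.

0.100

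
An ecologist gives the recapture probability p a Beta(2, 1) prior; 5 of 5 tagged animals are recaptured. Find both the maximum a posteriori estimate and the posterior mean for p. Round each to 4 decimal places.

MAP = 1.0000; posterior mean = 0.8750

Posterior: Beta(2+5, 1+0) = Beta(7, 1).
Since β = 1 ≤ 1 and α > 1, the Beta density is monotone increasing on [0,1]; the mode is at 1.
Mean = 7/(7+1) = 0.8750.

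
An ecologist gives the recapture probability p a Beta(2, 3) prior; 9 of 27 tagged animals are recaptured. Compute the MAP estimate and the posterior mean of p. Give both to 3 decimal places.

MAP estimate = 0.333, posterior mean = 0.344

Posterior: Beta(2+9, 3+18) = Beta(11, 21).
Mode = (11−1)/(11+21−2) = 10/30 = 0.333.
Mean = 11/(11+21) = 11/32 = 0.344.
The posterior is right-skewed, so the mean exceeds the mode.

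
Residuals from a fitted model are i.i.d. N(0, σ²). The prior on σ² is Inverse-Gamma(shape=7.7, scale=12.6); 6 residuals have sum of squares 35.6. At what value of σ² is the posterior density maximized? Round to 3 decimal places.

Posterior: Inverse-Gamma(shape = 7.7+6/2 = 10.7, scale = 12.6+35.6/2 = 30.4).
Mode = β/(α+1) = 30.4/11.7 = 2.598.
Mean = β/(α−1) = 30.4/9.7 = 3.134.
This is the posterior mode — the MAP estimate.

2.598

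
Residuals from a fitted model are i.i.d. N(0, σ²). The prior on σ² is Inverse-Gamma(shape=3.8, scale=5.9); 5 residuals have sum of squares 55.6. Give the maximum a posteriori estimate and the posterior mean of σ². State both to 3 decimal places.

maximum a posteriori estimate = 4.616, posterior mean = 6.358

Posterior: Inverse-Gamma(shape = 3.8+5/2 = 6.3, scale = 5.9+55.6/2 = 33.7).
Mode = β/(α+1) = 33.7/7.3 = 4.616.
Mean = β/(α−1) = 33.7/5.3 = 6.358.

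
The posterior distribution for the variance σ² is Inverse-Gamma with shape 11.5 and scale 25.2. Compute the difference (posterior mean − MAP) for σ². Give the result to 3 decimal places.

0.384

Mode = β/(α+1) = 25.2/12.5 = 2.016.
Mean = β/(α−1) = 25.2/10.5 = 2.400.
Difference = 2.400 − 2.016 = 0.384.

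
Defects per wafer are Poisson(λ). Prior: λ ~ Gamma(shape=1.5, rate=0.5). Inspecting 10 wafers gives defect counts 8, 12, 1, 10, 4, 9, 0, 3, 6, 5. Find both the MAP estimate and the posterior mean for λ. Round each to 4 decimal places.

MAP = 5.5714; posterior mean = 5.6667

Σ counts = 58. Posterior: Gamma(shape = 1.5+58 = 59.5, rate = 0.5+10 = 10.5).
Mode = (α−1)/β = 58.5/10.5 = 5.5714.
Mean = α/β = 59.5/10.5 = 5.6667.
Right-skewed posterior ⇒ mode < mean.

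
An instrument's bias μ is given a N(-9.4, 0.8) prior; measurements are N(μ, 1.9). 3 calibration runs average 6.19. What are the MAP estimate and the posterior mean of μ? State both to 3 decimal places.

MAP = -0.699, posterior mean = -0.699

Posterior for μ is Normal. Precision-weighted mean: (1/0.8·-9.4 + 3/1.9·6.19) / (1/0.8 + 3/1.9) = -0.699.
A Normal posterior is symmetric, so mode = mean.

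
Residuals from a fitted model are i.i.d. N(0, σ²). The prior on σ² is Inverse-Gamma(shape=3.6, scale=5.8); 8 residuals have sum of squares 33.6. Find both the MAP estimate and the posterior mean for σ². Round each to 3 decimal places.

Posterior: Inverse-Gamma(shape = 3.6+8/2 = 7.6, scale = 5.8+33.6/2 = 22.6).
Mode = β/(α+1) = 22.6/8.6 = 2.628.
Mean = β/(α−1) = 22.6/6.6 = 3.424.

σ²_MAP = 2.628, E[σ²|data] = 3.424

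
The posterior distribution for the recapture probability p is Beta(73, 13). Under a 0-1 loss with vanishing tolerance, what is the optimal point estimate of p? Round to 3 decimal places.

Mode = (73−1)/(73+13−2) = 72/84 = 0.857.
Mean = 73/(73+13) = 73/86 = 0.849.
This is the posterior mode — the MAP estimate.

0.857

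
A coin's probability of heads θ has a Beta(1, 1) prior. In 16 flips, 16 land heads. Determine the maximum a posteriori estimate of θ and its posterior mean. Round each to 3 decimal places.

MAP = 1.000; posterior mean = 0.944

Posterior: Beta(1+16, 1+0) = Beta(17, 1).
Since β = 1 ≤ 1 and α > 1, the Beta density is monotone increasing on [0,1]; the mode is at 1.
Mean = 17/(17+1) = 0.944.
The mean is pulled below the mode by the posterior's left skew.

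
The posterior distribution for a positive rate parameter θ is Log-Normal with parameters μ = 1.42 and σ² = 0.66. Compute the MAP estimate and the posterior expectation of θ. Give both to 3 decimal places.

MAP estimate = 2.138, posterior expectation = 5.755

Mode = exp(μ − σ²) = exp(0.76) = 2.138.
Mean = exp(μ + σ²/2) = exp(1.750) = 5.755.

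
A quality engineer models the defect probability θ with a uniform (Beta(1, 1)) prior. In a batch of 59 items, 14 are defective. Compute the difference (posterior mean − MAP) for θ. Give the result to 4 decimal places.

Posterior: Beta(1+14, 1+45) = Beta(15, 46).
Mode = (15−1)/(15+46−2) = 14/59 = 0.2373.
With a flat prior the MAP equals the MLE, 14/59.
Mean = 15/(15+46) = 15/61 = 0.2459.
Difference = 0.2459 − 0.2373 = 0.0086.
Right-skewed posterior ⇒ mode < mean.

0.0086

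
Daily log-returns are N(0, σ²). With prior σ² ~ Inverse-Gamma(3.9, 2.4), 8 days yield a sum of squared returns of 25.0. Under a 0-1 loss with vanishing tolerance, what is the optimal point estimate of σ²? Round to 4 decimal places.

1.6742

Posterior: Inverse-Gamma(shape = 3.9+8/2 = 7.9, scale = 2.4+25.0/2 = 14.9).
Mode = β/(α+1) = 14.9/8.9 = 1.6742.
Mean = β/(α−1) = 14.9/6.9 = 2.1594.
This is the posterior mode — the MAP estimate.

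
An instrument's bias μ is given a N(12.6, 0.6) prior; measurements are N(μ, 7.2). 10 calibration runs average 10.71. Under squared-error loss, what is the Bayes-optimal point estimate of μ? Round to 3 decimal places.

Posterior for μ is Normal. Precision-weighted mean: (1/0.6·12.6 + 10/7.2·10.71) / (1/0.6 + 10/7.2) = 11.741.
A Normal posterior is symmetric, so mode = mean.
Squared-error loss ⇒ the optimal estimator is the posterior mean.

11.741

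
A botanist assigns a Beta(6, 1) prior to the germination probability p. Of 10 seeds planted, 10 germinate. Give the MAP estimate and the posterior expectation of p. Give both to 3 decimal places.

Posterior: Beta(6+10, 1+0) = Beta(16, 1).
Since β = 1 ≤ 1 and α > 1, the Beta density is monotone increasing on [0,1]; the mode is at 1.
Mean = 16/(16+1) = 0.941.
Mode > mean: the posterior has a left tail.

p_MAP = 1.000, E[p|data] = 0.941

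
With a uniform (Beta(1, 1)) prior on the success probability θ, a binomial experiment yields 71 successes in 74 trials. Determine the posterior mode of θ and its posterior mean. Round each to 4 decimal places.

Posterior: Beta(1+71, 1+3) = Beta(72, 4).
Mode = (72−1)/(72+4−2) = 71/74 = 0.9595.
With a flat prior the MAP equals the MLE, 71/74.
Mean = 72/(72+4) = 72/76 = 0.9474.
Mode > mean: the posterior has a left tail.

posterior mode = 0.9595, posterior mean = 0.9474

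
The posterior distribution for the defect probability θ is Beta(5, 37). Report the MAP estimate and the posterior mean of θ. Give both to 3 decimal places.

MAP estimate = 0.100, posterior mean = 0.119

Mode = (5−1)/(5+37−2) = 4/40 = 0.100.
Mean = 5/(5+37) = 5/42 = 0.119.
The mean is pulled above the mode by the posterior's right skew.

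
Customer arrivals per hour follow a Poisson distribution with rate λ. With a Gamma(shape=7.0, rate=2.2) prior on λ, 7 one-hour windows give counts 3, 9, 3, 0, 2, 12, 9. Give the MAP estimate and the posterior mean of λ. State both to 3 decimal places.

Σ counts = 38. Posterior: Gamma(shape = 7.0+38 = 45.0, rate = 2.2+7 = 9.2).
Mode = (α−1)/β = 44.0/9.2 = 4.783.
Mean = α/β = 45.0/9.2 = 4.891.

MAP: 4.783. Posterior mean: 4.891.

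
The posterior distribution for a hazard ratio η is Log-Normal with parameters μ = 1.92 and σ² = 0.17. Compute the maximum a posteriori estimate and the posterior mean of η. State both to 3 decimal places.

MAP: 5.755. Posterior mean: 7.426.

Mode = exp(μ − σ²) = exp(1.75) = 5.755.
Mean = exp(μ + σ²/2) = exp(2.005) = 7.426.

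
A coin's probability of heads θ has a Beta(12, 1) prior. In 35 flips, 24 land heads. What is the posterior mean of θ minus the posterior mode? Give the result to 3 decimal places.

Posterior: Beta(12+24, 1+11) = Beta(36, 12).
Mode = (36−1)/(36+12−2) = 35/46 = 0.761.
Mean = 36/(36+12) = 36/48 = 0.750.
Difference = 0.750 − 0.761 = -0.011.

-0.011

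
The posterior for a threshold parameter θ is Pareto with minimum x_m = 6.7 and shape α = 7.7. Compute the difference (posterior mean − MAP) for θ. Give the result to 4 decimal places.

1.0000

The Pareto density is strictly decreasing on [x_m, ∞), so the mode is x_m = 6.7000.
Mean = α·x_m/(α−1) = 7.7·6.7/6.7 = 7.7000.
Difference = 7.7000 − 6.7000 = 1.0000.
The posterior is right-skewed, so the mean exceeds the mode.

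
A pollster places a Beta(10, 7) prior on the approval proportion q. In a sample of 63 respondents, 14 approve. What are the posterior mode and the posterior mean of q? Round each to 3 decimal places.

MAP: 0.295. Posterior mean: 0.300.

Posterior: Beta(10+14, 7+49) = Beta(24, 56).
Mode = (24−1)/(24+56−2) = 23/78 = 0.295.
Mean = 24/(24+56) = 24/80 = 0.300.
Mean > mode: the posterior has a right tail.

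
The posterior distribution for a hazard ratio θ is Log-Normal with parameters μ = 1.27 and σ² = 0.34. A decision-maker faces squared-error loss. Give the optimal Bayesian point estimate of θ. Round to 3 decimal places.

4.221

Mode = exp(μ − σ²) = exp(0.93) = 2.535.
Mean = exp(μ + σ²/2) = exp(1.440) = 4.221.
Squared-error loss ⇒ the optimal estimator is the posterior mean.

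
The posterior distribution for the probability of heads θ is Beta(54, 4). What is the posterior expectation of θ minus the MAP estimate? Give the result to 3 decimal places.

-0.015

Mode = (54−1)/(54+4−2) = 53/56 = 0.946.
Mean = 54/(54+4) = 54/58 = 0.931.
Difference = 0.931 − 0.946 = -0.015.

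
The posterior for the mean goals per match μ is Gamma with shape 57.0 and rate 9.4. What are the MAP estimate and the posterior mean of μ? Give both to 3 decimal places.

Mode = (α−1)/β = 56.0/9.4 = 5.957.
Mean = α/β = 57.0/9.4 = 6.064.
The posterior is right-skewed, so the mean exceeds the mode.

MAP estimate = 5.957, posterior mean = 6.064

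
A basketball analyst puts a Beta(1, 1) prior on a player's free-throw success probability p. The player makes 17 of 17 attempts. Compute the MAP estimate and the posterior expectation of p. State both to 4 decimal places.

Posterior: Beta(1+17, 1+0) = Beta(18, 1).
Since β = 1 ≤ 1 and α > 1, the Beta density is monotone increasing on [0,1]; the mode is at 1.
Mean = 18/(18+1) = 0.9474.

MAP: 1.0000. Posterior mean: 0.9474.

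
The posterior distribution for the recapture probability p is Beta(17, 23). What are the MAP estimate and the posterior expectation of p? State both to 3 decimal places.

Mode = (17−1)/(17+23−2) = 16/38 = 0.421.
Mean = 17/(17+23) = 17/40 = 0.425.
The posterior is right-skewed, so the mean exceeds the mode.

MAP: 0.421. Posterior mean: 0.425.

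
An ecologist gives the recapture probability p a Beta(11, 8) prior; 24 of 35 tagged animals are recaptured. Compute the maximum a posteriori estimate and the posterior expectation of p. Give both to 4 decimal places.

Posterior: Beta(11+24, 8+11) = Beta(35, 19).
Mode = (35−1)/(35+19−2) = 34/52 = 0.6538.
Mean = 35/(35+19) = 35/54 = 0.6481.

maximum a posteriori estimate = 0.6538, posterior expectation = 0.6481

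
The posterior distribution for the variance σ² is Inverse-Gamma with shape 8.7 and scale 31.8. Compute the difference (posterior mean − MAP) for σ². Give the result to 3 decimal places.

Mode = β/(α+1) = 31.8/9.7 = 3.278.
Mean = β/(α−1) = 31.8/7.7 = 4.130.
Difference = 4.130 − 3.278 = 0.852.

0.852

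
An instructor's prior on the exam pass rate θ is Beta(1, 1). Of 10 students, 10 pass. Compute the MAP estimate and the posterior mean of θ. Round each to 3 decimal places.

Posterior: Beta(1+10, 1+0) = Beta(11, 1).
Since β = 1 ≤ 1 and α > 1, the Beta density is monotone increasing on [0,1]; the mode is at 1.
Mean = 11/(11+1) = 0.917.
The mean is pulled below the mode by the posterior's left skew.

MAP estimate = 1.000, posterior mean = 0.917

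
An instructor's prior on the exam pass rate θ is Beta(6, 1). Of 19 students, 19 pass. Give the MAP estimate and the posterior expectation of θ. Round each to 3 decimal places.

Posterior: Beta(6+19, 1+0) = Beta(25, 1).
Since β = 1 ≤ 1 and α > 1, the Beta density is monotone increasing on [0,1]; the mode is at 1.
Mean = 25/(25+1) = 0.962.

MAP = 1.000; posterior mean = 0.962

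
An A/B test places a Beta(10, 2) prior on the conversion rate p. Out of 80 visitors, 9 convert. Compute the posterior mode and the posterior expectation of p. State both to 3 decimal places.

MAP = 0.200, posterior mean = 0.207

Posterior: Beta(10+9, 2+71) = Beta(19, 73).
Mode = (19−1)/(19+73−2) = 18/90 = 0.200.
Mean = 19/(19+73) = 19/92 = 0.207.
The mean is pulled above the mode by the posterior's right skew.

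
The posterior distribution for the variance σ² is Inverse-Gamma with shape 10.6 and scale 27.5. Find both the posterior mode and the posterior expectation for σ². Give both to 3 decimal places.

MAP = 2.371; posterior mean = 2.865

Mode = β/(α+1) = 27.5/11.6 = 2.371.
Mean = β/(α−1) = 27.5/9.6 = 2.865.
The posterior is right-skewed, so the mean exceeds the mode.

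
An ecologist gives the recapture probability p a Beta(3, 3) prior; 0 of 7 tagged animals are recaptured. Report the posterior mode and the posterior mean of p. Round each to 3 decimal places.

MAP = 0.182, posterior mean = 0.231

Posterior: Beta(3+0, 3+7) = Beta(3, 10).
Mode = (3−1)/(3+10−2) = 2/11 = 0.182.
Mean = 3/(3+10) = 3/13 = 0.231.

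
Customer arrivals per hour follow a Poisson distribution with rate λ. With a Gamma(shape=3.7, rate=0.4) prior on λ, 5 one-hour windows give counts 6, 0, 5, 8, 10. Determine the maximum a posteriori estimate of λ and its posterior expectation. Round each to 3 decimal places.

Σ counts = 29. Posterior: Gamma(shape = 3.7+29 = 32.7, rate = 0.4+5 = 5.4).
Mode = (α−1)/β = 31.7/5.4 = 5.870.
Mean = α/β = 32.7/5.4 = 6.056.
The posterior is right-skewed, so the mean exceeds the mode.

λ_MAP = 5.870, E[λ|data] = 6.056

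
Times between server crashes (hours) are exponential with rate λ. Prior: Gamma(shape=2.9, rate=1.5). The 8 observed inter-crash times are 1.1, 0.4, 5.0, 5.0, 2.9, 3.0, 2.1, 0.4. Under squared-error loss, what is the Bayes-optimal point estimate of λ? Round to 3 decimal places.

0.509

Σ times = 19.9. Posterior: Gamma(shape = 2.9+8 = 10.9, rate = 1.5+19.9 = 21.4).
Mode = (α−1)/β = 9.9/21.4 = 0.463.
Mean = α/β = 10.9/21.4 = 0.509.
Squared-error loss ⇒ the optimal estimator is the posterior mean.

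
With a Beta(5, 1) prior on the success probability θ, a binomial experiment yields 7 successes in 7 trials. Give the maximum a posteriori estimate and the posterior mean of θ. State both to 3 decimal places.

Posterior: Beta(5+7, 1+0) = Beta(12, 1).
Since β = 1 ≤ 1 and α > 1, the Beta density is monotone increasing on [0,1]; the mode is at 1.
Mean = 12/(12+1) = 0.923.
The mean is pulled below the mode by the posterior's left skew.

maximum a posteriori estimate = 1.000, posterior mean = 0.923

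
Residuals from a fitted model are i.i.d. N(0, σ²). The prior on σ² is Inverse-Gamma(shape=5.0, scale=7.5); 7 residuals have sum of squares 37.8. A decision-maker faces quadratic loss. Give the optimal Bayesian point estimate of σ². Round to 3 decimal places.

3.520

Posterior: Inverse-Gamma(shape = 5.0+7/2 = 8.5, scale = 7.5+37.8/2 = 26.4).
Mode = β/(α+1) = 26.4/9.5 = 2.779.
Mean = β/(α−1) = 26.4/7.5 = 3.520.
Quadratic loss ⇒ the optimal estimator is the posterior mean.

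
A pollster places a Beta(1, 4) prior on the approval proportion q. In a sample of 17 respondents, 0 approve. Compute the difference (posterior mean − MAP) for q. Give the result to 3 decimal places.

Posterior: Beta(1+0, 4+17) = Beta(1, 21).
Since α = 1 ≤ 1 and β > 1, the Beta density is monotone decreasing on [0,1]; the mode is at 0.
Mean = 1/(1+21) = 0.045.
Difference = 0.045 − 0.000 = 0.045.
Right-skewed posterior ⇒ mode < mean.

0.045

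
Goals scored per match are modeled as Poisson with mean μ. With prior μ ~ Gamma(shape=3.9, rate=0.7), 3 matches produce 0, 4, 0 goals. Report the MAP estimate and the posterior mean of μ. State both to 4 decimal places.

Σ counts = 4. Posterior: Gamma(shape = 3.9+4 = 7.9, rate = 0.7+3 = 3.7).
Mode = (α−1)/β = 6.9/3.7 = 1.8649.
Mean = α/β = 7.9/3.7 = 2.1351.

MAP estimate = 1.8649, posterior mean = 2.1351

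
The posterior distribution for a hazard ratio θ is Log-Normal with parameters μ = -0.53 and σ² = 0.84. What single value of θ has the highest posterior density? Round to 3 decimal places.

0.254

Mode = exp(μ − σ²) = exp(-1.37) = 0.254.
Mean = exp(μ + σ²/2) = exp(-0.110) = 0.896.
This is the posterior mode — the MAP estimate.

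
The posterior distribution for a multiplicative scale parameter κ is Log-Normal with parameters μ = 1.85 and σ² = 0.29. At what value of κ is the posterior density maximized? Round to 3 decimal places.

Mode = exp(μ − σ²) = exp(1.56) = 4.759.
Mean = exp(μ + σ²/2) = exp(1.995) = 7.352.
This is the posterior mode — the MAP estimate.

4.759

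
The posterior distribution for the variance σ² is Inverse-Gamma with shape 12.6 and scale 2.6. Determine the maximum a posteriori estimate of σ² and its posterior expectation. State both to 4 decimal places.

Mode = β/(α+1) = 2.6/13.6 = 0.1912.
Mean = β/(α−1) = 2.6/11.6 = 0.2241.

σ²_MAP = 0.1912, E[σ²|data] = 0.2241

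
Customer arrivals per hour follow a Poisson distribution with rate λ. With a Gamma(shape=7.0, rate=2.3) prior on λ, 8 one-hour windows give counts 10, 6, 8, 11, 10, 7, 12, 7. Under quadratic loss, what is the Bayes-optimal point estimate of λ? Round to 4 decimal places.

7.5728

Σ counts = 71. Posterior: Gamma(shape = 7.0+71 = 78.0, rate = 2.3+8 = 10.3).
Mode = (α−1)/β = 77.0/10.3 = 7.4757.
Mean = α/β = 78.0/10.3 = 7.5728.
Quadratic loss ⇒ the optimal estimator is the posterior mean.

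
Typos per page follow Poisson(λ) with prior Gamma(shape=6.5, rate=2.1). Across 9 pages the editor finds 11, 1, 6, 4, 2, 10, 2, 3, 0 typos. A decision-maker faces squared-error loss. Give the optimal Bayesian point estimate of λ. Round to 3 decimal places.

4.099

Σ counts = 39. Posterior: Gamma(shape = 6.5+39 = 45.5, rate = 2.1+9 = 11.1).
Mode = (α−1)/β = 44.5/11.1 = 4.009.
Mean = α/β = 45.5/11.1 = 4.099.
Squared-error loss ⇒ the optimal estimator is the posterior mean.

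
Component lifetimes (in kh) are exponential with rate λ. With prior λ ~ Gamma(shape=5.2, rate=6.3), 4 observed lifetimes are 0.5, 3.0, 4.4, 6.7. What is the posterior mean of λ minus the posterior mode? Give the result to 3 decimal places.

0.048

Σ times = 14.6. Posterior: Gamma(shape = 5.2+4 = 9.2, rate = 6.3+14.6 = 20.9).
Mode = (α−1)/β = 8.2/20.9 = 0.392.
Mean = α/β = 9.2/20.9 = 0.440.
Difference = 0.440 − 0.392 = 0.048.
Mean > mode: the posterior has a right tail.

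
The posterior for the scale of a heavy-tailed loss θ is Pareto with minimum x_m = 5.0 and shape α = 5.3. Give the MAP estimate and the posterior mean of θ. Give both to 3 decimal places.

θ_MAP = 5.000, E[θ|data] = 6.163

The Pareto density is strictly decreasing on [x_m, ∞), so the mode is x_m = 5.000.
Mean = α·x_m/(α−1) = 5.3·5.0/4.3 = 6.163.
Mean > mode: the posterior has a right tail.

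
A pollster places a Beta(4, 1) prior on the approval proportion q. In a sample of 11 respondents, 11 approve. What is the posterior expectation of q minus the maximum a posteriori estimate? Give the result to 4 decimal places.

-0.0625

Posterior: Beta(4+11, 1+0) = Beta(15, 1).
Since β = 1 ≤ 1 and α > 1, the Beta density is monotone increasing on [0,1]; the mode is at 1.
Mean = 15/(15+1) = 0.9375.
Difference = 0.9375 − 1.0000 = -0.0625.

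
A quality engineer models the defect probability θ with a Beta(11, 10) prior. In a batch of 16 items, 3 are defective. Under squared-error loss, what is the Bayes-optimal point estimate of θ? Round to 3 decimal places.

0.378

Posterior: Beta(11+3, 10+13) = Beta(14, 23).
Mode = (14−1)/(14+23−2) = 13/35 = 0.371.
Mean = 14/(14+23) = 14/37 = 0.378.
Squared-error loss ⇒ the optimal estimator is the posterior mean.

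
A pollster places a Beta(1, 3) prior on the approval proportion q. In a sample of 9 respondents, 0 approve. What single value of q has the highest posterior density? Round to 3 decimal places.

Posterior: Beta(1+0, 3+9) = Beta(1, 12).
Since α = 1 ≤ 1 and β > 1, the Beta density is monotone decreasing on [0,1]; the mode is at 0.
Mean = 1/(1+12) = 0.077.
This is the posterior mode — the MAP estimate.

0.000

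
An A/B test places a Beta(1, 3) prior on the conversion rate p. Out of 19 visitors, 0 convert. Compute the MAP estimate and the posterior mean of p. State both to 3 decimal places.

MAP = 0.000; posterior mean = 0.043

Posterior: Beta(1+0, 3+19) = Beta(1, 22).
Since α = 1 ≤ 1 and β > 1, the Beta density is monotone decreasing on [0,1]; the mode is at 0.
Mean = 1/(1+22) = 0.043.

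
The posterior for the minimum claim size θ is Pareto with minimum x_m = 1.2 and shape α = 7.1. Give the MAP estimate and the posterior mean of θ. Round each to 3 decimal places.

MAP: 1.200. Posterior mean: 1.397.

The Pareto density is strictly decreasing on [x_m, ∞), so the mode is x_m = 1.200.
Mean = α·x_m/(α−1) = 7.1·1.2/6.1 = 1.397.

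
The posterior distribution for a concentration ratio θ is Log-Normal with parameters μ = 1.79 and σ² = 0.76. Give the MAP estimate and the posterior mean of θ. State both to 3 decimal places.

MAP = 2.801, posterior mean = 8.758

Mode = exp(μ − σ²) = exp(1.03) = 2.801.
Mean = exp(μ + σ²/2) = exp(2.170) = 8.758.
The posterior is right-skewed, so the mean exceeds the mode.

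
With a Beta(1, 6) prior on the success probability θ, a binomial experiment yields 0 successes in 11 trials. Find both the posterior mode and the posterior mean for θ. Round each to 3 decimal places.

Posterior: Beta(1+0, 6+11) = Beta(1, 17).
Since α = 1 ≤ 1 and β > 1, the Beta density is monotone decreasing on [0,1]; the mode is at 0.
Mean = 1/(1+17) = 0.056.

MAP = 0.000, posterior mean = 0.056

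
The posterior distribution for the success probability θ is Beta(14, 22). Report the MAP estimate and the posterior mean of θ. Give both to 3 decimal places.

MAP = 0.382, posterior mean = 0.389

Mode = (14−1)/(14+22−2) = 13/34 = 0.382.
Mean = 14/(14+22) = 14/36 = 0.389.
The posterior is right-skewed, so the mean exceeds the mode.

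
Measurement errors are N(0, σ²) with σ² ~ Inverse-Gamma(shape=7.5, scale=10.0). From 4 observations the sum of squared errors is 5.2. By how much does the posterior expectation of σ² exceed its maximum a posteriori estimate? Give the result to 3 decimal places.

0.282

Posterior: Inverse-Gamma(shape = 7.5+4/2 = 9.5, scale = 10.0+5.2/2 = 12.6).
Mode = β/(α+1) = 12.6/10.5 = 1.200.
Mean = β/(α−1) = 12.6/8.5 = 1.482.
Difference = 1.482 − 1.200 = 0.282.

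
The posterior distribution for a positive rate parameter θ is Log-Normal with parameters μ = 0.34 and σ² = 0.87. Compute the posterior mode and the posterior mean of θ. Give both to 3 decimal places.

MAP = 0.589; posterior mean = 2.171

Mode = exp(μ − σ²) = exp(-0.53) = 0.589.
Mean = exp(μ + σ²/2) = exp(0.775) = 2.171.
Right-skewed posterior ⇒ mode < mean.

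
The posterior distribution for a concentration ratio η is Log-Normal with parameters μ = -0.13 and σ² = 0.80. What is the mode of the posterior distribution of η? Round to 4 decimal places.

Mode = exp(μ − σ²) = exp(-0.93) = 0.3946.
Mean = exp(μ + σ²/2) = exp(0.270) = 1.3100.
This is the posterior mode — the MAP estimate.

0.3946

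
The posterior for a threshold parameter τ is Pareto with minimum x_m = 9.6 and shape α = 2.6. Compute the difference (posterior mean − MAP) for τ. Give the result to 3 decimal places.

6.000

The Pareto density is strictly decreasing on [x_m, ∞), so the mode is x_m = 9.600.
Mean = α·x_m/(α−1) = 2.6·9.6/1.6 = 15.600.
Difference = 15.600 − 9.600 = 6.000.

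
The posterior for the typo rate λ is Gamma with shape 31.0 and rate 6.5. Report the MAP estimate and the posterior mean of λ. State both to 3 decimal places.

Mode = (α−1)/β = 30.0/6.5 = 4.615.
Mean = α/β = 31.0/6.5 = 4.769.
The mean is pulled above the mode by the posterior's right skew.

MAP = 4.615, posterior mean = 4.769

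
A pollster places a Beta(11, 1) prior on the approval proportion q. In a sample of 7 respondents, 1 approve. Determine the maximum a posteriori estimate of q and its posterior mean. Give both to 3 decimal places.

Posterior: Beta(11+1, 1+6) = Beta(12, 7).
Mode = (12−1)/(12+7−2) = 11/17 = 0.647.
Mean = 12/(12+7) = 12/19 = 0.632.

MAP: 0.647. Posterior mean: 0.632.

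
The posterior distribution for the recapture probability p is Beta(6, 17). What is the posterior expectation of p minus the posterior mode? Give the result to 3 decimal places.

0.023

Mode = (6−1)/(6+17−2) = 5/21 = 0.238.
Mean = 6/(6+17) = 6/23 = 0.261.
Difference = 0.261 − 0.238 = 0.023.
The mean is pulled above the mode by the posterior's right skew.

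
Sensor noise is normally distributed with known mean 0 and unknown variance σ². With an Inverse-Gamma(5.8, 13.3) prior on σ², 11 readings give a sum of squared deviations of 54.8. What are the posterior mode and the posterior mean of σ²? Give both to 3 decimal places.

σ²_MAP = 3.309, E[σ²|data] = 3.951

Posterior: Inverse-Gamma(shape = 5.8+11/2 = 11.3, scale = 13.3+54.8/2 = 40.7).
Mode = β/(α+1) = 40.7/12.3 = 3.309.
Mean = β/(α−1) = 40.7/10.3 = 3.951.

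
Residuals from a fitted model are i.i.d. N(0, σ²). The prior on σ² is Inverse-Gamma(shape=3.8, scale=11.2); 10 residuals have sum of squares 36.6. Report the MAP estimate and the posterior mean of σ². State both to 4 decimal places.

MAP = 3.0102, posterior mean = 3.7821

Posterior: Inverse-Gamma(shape = 3.8+10/2 = 8.8, scale = 11.2+36.6/2 = 29.5).
Mode = β/(α+1) = 29.5/9.8 = 3.0102.
Mean = β/(α−1) = 29.5/7.8 = 3.7821.
The posterior is right-skewed, so the mean exceeds the mode.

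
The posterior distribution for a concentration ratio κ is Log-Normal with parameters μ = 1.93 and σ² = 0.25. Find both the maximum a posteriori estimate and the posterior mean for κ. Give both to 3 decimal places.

maximum a posteriori estimate = 5.366, posterior mean = 7.807

Mode = exp(μ − σ²) = exp(1.68) = 5.366.
Mean = exp(μ + σ²/2) = exp(2.055) = 7.807.
The mean is pulled above the mode by the posterior's right skew.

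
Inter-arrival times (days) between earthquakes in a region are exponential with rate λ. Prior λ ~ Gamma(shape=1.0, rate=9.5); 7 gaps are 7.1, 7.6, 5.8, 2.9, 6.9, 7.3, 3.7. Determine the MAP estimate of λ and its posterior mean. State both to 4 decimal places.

Σ times = 41.3. Posterior: Gamma(shape = 1.0+7 = 8.0, rate = 9.5+41.3 = 50.8).
Mode = (α−1)/β = 7.0/50.8 = 0.1378.
Mean = α/β = 8.0/50.8 = 0.1575.

MAP: 0.1378. Posterior mean: 0.1575.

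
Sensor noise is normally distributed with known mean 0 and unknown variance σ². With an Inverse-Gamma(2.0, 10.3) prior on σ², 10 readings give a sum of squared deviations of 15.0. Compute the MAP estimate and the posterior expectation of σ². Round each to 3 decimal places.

MAP = 2.225, posterior mean = 2.967

Posterior: Inverse-Gamma(shape = 2.0+10/2 = 7.0, scale = 10.3+15.0/2 = 17.8).
Mode = β/(α+1) = 17.8/8.0 = 2.225.
Mean = β/(α−1) = 17.8/6.0 = 2.967.
The mean is pulled above the mode by the posterior's right skew.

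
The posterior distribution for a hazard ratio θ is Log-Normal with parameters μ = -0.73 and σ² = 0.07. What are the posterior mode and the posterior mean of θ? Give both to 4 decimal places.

MAP = 0.4493; posterior mean = 0.4991

Mode = exp(μ − σ²) = exp(-0.80) = 0.4493.
Mean = exp(μ + σ²/2) = exp(-0.695) = 0.4991.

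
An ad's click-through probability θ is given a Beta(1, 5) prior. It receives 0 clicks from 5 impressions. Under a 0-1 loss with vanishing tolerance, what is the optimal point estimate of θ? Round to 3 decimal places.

Posterior: Beta(1+0, 5+5) = Beta(1, 10).
Since α = 1 ≤ 1 and β > 1, the Beta density is monotone decreasing on [0,1]; the mode is at 0.
Mean = 1/(1+10) = 0.091.
This is the posterior mode — the MAP estimate.

0.000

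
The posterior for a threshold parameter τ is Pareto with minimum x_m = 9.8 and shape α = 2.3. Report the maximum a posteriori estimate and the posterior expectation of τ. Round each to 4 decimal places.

MAP = 9.8000, posterior mean = 17.3385

The Pareto density is strictly decreasing on [x_m, ∞), so the mode is x_m = 9.8000.
Mean = α·x_m/(α−1) = 2.3·9.8/1.3 = 17.3385.
Right-skewed posterior ⇒ mode < mean.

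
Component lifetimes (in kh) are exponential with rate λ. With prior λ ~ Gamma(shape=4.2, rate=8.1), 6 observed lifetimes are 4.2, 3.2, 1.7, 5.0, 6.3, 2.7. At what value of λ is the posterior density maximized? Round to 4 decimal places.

0.2949

Σ times = 23.1. Posterior: Gamma(shape = 4.2+6 = 10.2, rate = 8.1+23.1 = 31.2).
Mode = (α−1)/β = 9.2/31.2 = 0.2949.
Mean = α/β = 10.2/31.2 = 0.3269.
This is the posterior mode — the MAP estimate.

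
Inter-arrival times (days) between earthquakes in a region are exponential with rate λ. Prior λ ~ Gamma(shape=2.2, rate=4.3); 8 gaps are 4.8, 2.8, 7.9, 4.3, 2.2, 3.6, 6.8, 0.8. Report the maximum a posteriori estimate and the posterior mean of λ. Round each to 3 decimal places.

Σ times = 33.2. Posterior: Gamma(shape = 2.2+8 = 10.2, rate = 4.3+33.2 = 37.5).
Mode = (α−1)/β = 9.2/37.5 = 0.245.
Mean = α/β = 10.2/37.5 = 0.272.
The posterior is right-skewed, so the mean exceeds the mode.

MAP = 0.245; posterior mean = 0.272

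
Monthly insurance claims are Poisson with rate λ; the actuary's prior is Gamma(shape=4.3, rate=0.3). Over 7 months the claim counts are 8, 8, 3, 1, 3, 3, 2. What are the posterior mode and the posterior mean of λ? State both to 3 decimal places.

posterior mode = 4.288, posterior mean = 4.425

Σ counts = 28. Posterior: Gamma(shape = 4.3+28 = 32.3, rate = 0.3+7 = 7.3).
Mode = (α−1)/β = 31.3/7.3 = 4.288.
Mean = α/β = 32.3/7.3 = 4.425.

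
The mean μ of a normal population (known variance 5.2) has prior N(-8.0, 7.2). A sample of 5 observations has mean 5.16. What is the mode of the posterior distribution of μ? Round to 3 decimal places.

3.499

Posterior for μ is Normal. Precision-weighted mean: (1/7.2·-8.0 + 5/5.2·5.16) / (1/7.2 + 5/5.2) = 3.499.
A Normal posterior is symmetric, so mode = mean.
This is the posterior mode — the MAP estimate.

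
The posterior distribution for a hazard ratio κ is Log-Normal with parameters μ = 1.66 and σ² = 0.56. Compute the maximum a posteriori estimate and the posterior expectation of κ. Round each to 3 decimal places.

Mode = exp(μ − σ²) = exp(1.10) = 3.004.
Mean = exp(μ + σ²/2) = exp(1.940) = 6.959.

κ_MAP = 3.004, E[κ|data] = 6.959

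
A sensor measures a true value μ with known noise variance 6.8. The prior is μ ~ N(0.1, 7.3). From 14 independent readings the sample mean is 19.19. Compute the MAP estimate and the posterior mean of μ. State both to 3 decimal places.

μ_MAP = 17.999, E[μ|data] = 17.999

Posterior for μ is Normal. Precision-weighted mean: (1/7.3·0.1 + 14/6.8·19.19) / (1/7.3 + 14/6.8) = 17.999.
A Normal posterior is symmetric, so mode = mean.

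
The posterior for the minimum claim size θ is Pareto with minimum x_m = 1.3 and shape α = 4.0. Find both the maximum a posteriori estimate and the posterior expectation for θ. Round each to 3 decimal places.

MAP: 1.300. Posterior mean: 1.733.

The Pareto density is strictly decreasing on [x_m, ∞), so the mode is x_m = 1.300.
Mean = α·x_m/(α−1) = 4.0·1.3/3.0 = 1.733.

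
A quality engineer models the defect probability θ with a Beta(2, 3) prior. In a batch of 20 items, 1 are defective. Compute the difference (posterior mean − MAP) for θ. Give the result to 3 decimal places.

0.033

Posterior: Beta(2+1, 3+19) = Beta(3, 22).
Mode = (3−1)/(3+22−2) = 2/23 = 0.087.
Mean = 3/(3+22) = 3/25 = 0.120.
Difference = 0.120 − 0.087 = 0.033.
Right-skewed posterior ⇒ mode < mean.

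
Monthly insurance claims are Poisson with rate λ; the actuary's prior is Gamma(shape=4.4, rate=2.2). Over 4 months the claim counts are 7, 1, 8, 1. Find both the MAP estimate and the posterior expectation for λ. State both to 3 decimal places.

MAP estimate = 3.290, posterior expectation = 3.452

Σ counts = 17. Posterior: Gamma(shape = 4.4+17 = 21.4, rate = 2.2+4 = 6.2).
Mode = (α−1)/β = 20.4/6.2 = 3.290.
Mean = α/β = 21.4/6.2 = 3.452.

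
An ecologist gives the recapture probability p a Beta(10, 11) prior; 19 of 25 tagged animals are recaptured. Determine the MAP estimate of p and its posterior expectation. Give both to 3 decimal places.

MAP = 0.636; posterior mean = 0.630

Posterior: Beta(10+19, 11+6) = Beta(29, 17).
Mode = (29−1)/(29+17−2) = 28/44 = 0.636.
Mean = 29/(29+17) = 29/46 = 0.630.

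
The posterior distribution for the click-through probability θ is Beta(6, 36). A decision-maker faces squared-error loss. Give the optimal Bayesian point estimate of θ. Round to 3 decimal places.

Mode = (6−1)/(6+36−2) = 5/40 = 0.125.
Mean = 6/(6+36) = 6/42 = 0.143.
Squared-error loss ⇒ the optimal estimator is the posterior mean.

0.143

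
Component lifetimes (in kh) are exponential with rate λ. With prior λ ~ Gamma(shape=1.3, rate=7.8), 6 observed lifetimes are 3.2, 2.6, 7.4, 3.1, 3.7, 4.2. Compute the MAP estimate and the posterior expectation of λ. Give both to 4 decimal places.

Σ times = 24.2. Posterior: Gamma(shape = 1.3+6 = 7.3, rate = 7.8+24.2 = 32.0).
Mode = (α−1)/β = 6.3/32.0 = 0.1969.
Mean = α/β = 7.3/32.0 = 0.2281.

MAP: 0.1969. Posterior mean: 0.2281.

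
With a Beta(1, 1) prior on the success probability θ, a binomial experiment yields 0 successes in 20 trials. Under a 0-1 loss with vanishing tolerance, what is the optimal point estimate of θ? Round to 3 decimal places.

Posterior: Beta(1+0, 1+20) = Beta(1, 21).
Since α = 1 ≤ 1 and β > 1, the Beta density is monotone decreasing on [0,1]; the mode is at 0.
Mean = 1/(1+21) = 0.045.
This is the posterior mode — the MAP estimate.

0.000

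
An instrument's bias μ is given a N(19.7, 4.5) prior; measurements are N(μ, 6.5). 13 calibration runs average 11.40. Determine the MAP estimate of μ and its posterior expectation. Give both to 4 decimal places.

MAP = 12.2300, posterior mean = 12.2300

Posterior for μ is Normal. Precision-weighted mean: (1/4.5·19.7 + 13/6.5·11.40) / (1/4.5 + 13/6.5) = 12.2300.
A Normal posterior is symmetric, so mode = mean.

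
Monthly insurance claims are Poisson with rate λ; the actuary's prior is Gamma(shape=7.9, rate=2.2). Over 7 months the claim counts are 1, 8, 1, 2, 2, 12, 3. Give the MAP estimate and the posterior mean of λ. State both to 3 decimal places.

MAP = 3.902, posterior mean = 4.011

Σ counts = 29. Posterior: Gamma(shape = 7.9+29 = 36.9, rate = 2.2+7 = 9.2).
Mode = (α−1)/β = 35.9/9.2 = 3.902.
Mean = α/β = 36.9/9.2 = 4.011.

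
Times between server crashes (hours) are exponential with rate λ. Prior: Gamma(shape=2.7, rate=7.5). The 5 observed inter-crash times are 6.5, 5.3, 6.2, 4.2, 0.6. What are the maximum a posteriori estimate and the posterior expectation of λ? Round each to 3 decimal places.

Σ times = 22.8. Posterior: Gamma(shape = 2.7+5 = 7.7, rate = 7.5+22.8 = 30.3).
Mode = (α−1)/β = 6.7/30.3 = 0.221.
Mean = α/β = 7.7/30.3 = 0.254.

MAP = 0.221, posterior mean = 0.254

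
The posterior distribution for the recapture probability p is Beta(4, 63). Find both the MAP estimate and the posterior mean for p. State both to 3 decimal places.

Mode = (4−1)/(4+63−2) = 3/65 = 0.046.
Mean = 4/(4+63) = 4/67 = 0.060.

MAP = 0.046; posterior mean = 0.060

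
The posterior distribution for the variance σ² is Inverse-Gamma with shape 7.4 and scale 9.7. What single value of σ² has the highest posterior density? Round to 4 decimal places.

1.1548

Mode = β/(α+1) = 9.7/8.4 = 1.1548.
Mean = β/(α−1) = 9.7/6.4 = 1.5156.
This is the posterior mode — the MAP estimate.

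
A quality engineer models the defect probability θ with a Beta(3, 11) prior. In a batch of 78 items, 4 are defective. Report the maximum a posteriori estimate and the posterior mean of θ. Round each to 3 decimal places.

MAP: 0.067. Posterior mean: 0.076.

Posterior: Beta(3+4, 11+74) = Beta(7, 85).
Mode = (7−1)/(7+85−2) = 6/90 = 0.067.
Mean = 7/(7+85) = 7/92 = 0.076.
The posterior is right-skewed, so the mean exceeds the mode.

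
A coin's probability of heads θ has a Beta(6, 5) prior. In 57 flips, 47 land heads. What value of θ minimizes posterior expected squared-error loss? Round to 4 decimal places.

Posterior: Beta(6+47, 5+10) = Beta(53, 15).
Mode = (53−1)/(53+15−2) = 52/66 = 0.7879.
Mean = 53/(53+15) = 53/68 = 0.7794.
Squared-error loss ⇒ the optimal estimator is the posterior mean.

0.7794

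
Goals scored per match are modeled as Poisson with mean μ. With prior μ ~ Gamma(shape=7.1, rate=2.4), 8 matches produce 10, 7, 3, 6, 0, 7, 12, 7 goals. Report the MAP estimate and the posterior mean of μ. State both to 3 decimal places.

MAP: 5.587. Posterior mean: 5.683.

Σ counts = 52. Posterior: Gamma(shape = 7.1+52 = 59.1, rate = 2.4+8 = 10.4).
Mode = (α−1)/β = 58.1/10.4 = 5.587.
Mean = α/β = 59.1/10.4 = 5.683.
The mean is pulled above the mode by the posterior's right skew.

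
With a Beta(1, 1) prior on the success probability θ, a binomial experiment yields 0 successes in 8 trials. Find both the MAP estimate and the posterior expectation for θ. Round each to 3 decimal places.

MAP estimate = 0.000, posterior expectation = 0.100

Posterior: Beta(1+0, 1+8) = Beta(1, 9).
Since α = 1 ≤ 1 and β > 1, the Beta density is monotone decreasing on [0,1]; the mode is at 0.
Mean = 1/(1+9) = 0.100.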